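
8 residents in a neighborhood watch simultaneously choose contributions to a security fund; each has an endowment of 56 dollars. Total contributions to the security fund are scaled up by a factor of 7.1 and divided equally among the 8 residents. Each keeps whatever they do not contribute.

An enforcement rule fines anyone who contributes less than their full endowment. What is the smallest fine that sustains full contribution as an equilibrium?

6.30 dollars

Given the others contribute fully, the best deviation is to contribute 0 (any partial contribution still incurs the fine and gives up units whose private return 0.8875 is below 1).
Deviating from 56 to 0 saves 56 dollars but forfeits the deviator's share of the drop in the security fund: 7.1/8 × 56 = 49.70.
So the deviation gain is 56 − 49.70 = 6.30, and the fine must be at least 6.30 dollars to wipe it out.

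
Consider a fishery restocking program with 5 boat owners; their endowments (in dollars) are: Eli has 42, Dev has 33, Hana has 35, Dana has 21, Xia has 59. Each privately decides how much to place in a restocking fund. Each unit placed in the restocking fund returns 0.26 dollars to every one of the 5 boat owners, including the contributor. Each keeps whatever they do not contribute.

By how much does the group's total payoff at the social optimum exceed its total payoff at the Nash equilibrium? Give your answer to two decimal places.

57.00 dollars

The private return per contributed unit is 0.26 < 1 for everyone, so the Nash equilibrium is zero contribution and the group total is Σ E_j = 42 + 33 + 35 + 21 + 59 = 190.
Each contributed unit returns 1.300 to the group, so the social optimum is full contribution by everyone: group total = 1.300 × 190 = 247.00.
Efficiency loss = (1.300 − 1) × 190 = 57.00.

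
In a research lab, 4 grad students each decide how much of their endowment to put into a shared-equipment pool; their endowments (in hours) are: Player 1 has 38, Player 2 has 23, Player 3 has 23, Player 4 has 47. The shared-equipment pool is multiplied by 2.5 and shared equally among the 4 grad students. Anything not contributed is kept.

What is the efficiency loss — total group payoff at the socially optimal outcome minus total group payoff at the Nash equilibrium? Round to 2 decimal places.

196.50 hours

The private return per contributed unit is 2.5/4 = 0.6250 < 1 for every player regardless of endowment, so the Nash equilibrium is zero contribution and the group total is Σ E_j = 38 + 23 + 23 + 47 = 131.
Each contributed unit returns 2.500 to the group, so the social optimum is full contribution by everyone: group total = 2.500 × 131 = 327.50.
Efficiency loss = (2.500 − 1) × 131 = 196.50.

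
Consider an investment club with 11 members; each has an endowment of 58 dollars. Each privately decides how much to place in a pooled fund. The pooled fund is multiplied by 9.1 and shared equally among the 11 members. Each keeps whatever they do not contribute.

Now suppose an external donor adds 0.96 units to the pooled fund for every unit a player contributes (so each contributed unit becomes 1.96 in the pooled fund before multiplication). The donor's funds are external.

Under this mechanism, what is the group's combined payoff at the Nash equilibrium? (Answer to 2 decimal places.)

The effective private return per unit is now 9.1 × 1.96 / 11 = 1.6215 > 1, so every player's dominant strategy flips to full contribution.
So the Nash equilibrium is full contribution by all 11; the group earns 9.1 × 1.96 × 638 = 11379.37.

11379.37 dollars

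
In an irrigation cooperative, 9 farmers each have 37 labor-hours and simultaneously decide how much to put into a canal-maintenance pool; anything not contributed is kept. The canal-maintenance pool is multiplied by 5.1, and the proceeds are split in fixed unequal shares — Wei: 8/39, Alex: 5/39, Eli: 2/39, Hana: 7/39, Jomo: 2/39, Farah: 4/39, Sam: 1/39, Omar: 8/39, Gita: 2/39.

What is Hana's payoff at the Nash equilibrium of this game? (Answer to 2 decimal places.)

104.74 labor-hours

Player j's private return per contributed unit is 5.1 × (j's share). Contributing is weakly dominant for j when that share is at least 1/5.1 = 0.1961, and contributing 0 is dominant otherwise.
The shares above 0.1961 belong to Wei and Omar, contributing 37 each; the remaining 7 contribute 0. Total contributed: 74.
Hana keeps 37 and receives 5.1 × 74 × 7/39 = 67.74 from the canal-maintenance pool, for a payoff of 104.74.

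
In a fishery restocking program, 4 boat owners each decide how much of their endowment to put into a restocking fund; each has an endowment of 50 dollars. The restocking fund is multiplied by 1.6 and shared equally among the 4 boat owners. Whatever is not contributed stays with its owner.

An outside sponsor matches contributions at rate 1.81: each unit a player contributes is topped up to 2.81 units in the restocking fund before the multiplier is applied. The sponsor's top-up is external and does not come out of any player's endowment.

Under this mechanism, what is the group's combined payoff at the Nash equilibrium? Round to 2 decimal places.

899.20 dollars

The effective private return per unit is now 1.6 × 2.81 / 4 = 1.1240 > 1, so every player's dominant strategy flips to full contribution.
So the Nash equilibrium is full contribution by all 4; the group earns 1.6 × 2.81 × 200 = 899.20.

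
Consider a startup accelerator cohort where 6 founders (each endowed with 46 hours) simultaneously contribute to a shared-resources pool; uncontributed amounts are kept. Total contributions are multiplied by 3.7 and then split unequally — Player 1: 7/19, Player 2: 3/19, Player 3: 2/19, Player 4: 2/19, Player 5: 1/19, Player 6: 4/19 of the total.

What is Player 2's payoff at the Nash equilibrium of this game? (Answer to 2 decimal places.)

Each unit j contributes comes back to j as 3.7 × (j's share), so j prefers to contribute only if that share exceeds 1/3.7 = 0.2703; otherwise keeping the unit dominates.
Only Player 1 (7/19) clears that bar, contributing 46; the remaining 5 contribute 0. Total contributed: 46.
Player 2 keeps 46 and receives 3.7 × 46 × 3/19 = 26.87 from the shared-resources pool, for a payoff of 72.87.

72.87 hours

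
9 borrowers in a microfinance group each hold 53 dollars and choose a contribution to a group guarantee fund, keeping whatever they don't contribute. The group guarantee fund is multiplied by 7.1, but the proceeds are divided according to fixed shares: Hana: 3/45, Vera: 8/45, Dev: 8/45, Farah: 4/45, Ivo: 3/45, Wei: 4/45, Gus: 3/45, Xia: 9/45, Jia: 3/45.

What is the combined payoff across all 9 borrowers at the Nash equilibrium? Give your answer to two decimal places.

A player with share s gets back 7.1·s per unit contributed, so full contribution is dominant for anyone with s > 1/7.1 = 0.1408 and zero contribution is dominant for anyone below.
The shares above 0.1408 belong to Vera, Dev and Xia, contributing 53 each; the remaining 6 contribute 0. Total contributed: 159.
The group guarantee fund pays out 7.1 × 159 = 1128.90 in total (split across the unequal shares, but the aggregate is all that matters for the group sum).
The 6 free-riders keep 53 each, adding 318. Group total = 318 + 1128.90 = 1446.90.

1446.90 dollars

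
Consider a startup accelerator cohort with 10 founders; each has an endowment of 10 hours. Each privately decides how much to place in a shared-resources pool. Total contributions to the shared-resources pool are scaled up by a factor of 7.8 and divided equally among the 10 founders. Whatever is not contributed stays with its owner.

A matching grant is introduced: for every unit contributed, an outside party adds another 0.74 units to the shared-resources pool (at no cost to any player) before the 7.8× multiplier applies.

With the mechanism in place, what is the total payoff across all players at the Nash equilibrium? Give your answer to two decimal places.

With the mechanism, a contributed unit returns 7.8 × 1.74 / 10 = 1.3572 per unit of net cost to the contributor — now above 1 — so contributing fully is weakly dominant for every player.
At the Nash equilibrium everyone contributes 10. Group total payoff = 7.8 × 1.74 × 100 = 1357.20.

1357.20 hours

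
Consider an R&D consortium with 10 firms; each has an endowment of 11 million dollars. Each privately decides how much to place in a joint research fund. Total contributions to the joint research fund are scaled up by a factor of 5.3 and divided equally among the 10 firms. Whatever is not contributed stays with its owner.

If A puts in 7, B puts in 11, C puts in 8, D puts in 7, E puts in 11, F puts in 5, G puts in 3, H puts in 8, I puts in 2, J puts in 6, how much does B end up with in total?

36.04 million dollars

Total contributed: 7 + 11 + 8 + 7 + 11 + 5 + 3 + 8 + 2 + 6 = 68.
Each receives 5.3 × 68 / 10 = 36.04 from the joint research fund.
B keeps 11 − 11 = 0, so B's payoff is 0 + 36.04 = 36.04.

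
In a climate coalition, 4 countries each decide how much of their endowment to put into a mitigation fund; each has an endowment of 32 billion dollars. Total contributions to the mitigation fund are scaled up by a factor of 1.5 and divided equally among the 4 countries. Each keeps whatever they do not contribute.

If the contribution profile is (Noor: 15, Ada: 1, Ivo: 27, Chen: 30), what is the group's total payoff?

164.50 billion dollars

Total contributed: 15 + 1 + 27 + 30 = 73; total kept: 4 × 32 − 73 = 55.
The mitigation fund pays out 1.5 × 73 = 109.50 in aggregate.
Group total = 55 + 109.50 = 164.50.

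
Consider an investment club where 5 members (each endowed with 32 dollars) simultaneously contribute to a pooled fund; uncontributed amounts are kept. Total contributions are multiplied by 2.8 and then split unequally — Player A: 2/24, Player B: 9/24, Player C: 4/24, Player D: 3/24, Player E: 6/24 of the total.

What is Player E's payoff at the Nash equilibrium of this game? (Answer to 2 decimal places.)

A player with share s gets back 2.8·s per unit contributed, so full contribution is dominant for anyone with s > 1/2.8 = 0.3571 and zero contribution is dominant for anyone below.
Player B alone (share 9/24) is above the threshold, contributing 32; the remaining 4 contribute 0. Total contributed: 32.
Player E keeps 32 and receives 2.8 × 32 × 6/24 = 22.40 from the pooled fund, for a payoff of 54.40.

54.40 dollars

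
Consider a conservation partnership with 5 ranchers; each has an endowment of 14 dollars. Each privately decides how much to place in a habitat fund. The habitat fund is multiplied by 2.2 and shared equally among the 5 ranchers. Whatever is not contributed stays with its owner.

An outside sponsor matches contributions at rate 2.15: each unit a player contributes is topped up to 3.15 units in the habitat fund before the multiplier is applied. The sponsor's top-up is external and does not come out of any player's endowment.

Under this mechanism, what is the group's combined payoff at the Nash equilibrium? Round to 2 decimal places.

485.10 dollars

With the mechanism, a contributed unit returns 2.2 × 3.15 / 5 = 1.3860 per unit of net cost to the contributor — now above 1 — so contributing fully is weakly dominant for every player.
At the Nash equilibrium everyone contributes 14. Group total payoff = 2.2 × 3.15 × 70 = 485.10.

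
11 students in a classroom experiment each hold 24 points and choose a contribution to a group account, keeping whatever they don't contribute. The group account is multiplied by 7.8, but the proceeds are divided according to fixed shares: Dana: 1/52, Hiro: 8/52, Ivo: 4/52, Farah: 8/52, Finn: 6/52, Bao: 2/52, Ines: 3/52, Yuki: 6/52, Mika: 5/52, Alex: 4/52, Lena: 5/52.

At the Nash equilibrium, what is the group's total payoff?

Player j's private return per contributed unit is 7.8 × (j's share). Contributing is weakly dominant for j when that share is at least 1/7.8 = 0.1282, and contributing 0 is dominant otherwise.
Hiro and Farah clear that bar, contributing 24 each; the remaining 9 contribute 0. Total contributed: 48.
The group account pays out 7.8 × 48 = 374.40 in total (split across the unequal shares, but the aggregate is all that matters for the group sum).
The 9 free-riders keep 24 each, adding 216. Group total = 216 + 374.40 = 590.40.

590.40 points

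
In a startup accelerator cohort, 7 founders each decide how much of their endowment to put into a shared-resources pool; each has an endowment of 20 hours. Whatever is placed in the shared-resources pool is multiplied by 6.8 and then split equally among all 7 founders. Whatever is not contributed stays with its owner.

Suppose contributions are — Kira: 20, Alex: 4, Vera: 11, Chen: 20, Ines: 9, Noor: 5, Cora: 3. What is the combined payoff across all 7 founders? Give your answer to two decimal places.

557.60 hours

Total contributed: 20 + 4 + 11 + 20 + 9 + 5 + 3 = 72; total kept: 7 × 20 − 72 = 68.
The shared-resources pool pays out 6.8 × 72 = 489.60 in aggregate.
Group total = 68 + 489.60 = 557.60.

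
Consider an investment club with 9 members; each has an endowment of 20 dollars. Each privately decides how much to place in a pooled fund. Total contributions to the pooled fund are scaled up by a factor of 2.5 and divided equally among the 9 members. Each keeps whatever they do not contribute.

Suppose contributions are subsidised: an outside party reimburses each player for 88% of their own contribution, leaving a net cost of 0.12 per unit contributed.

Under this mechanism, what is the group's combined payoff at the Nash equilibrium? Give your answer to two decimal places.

The effective private return per unit is now (2.5/9) / 0.12 = 2.3148 > 1, so every player's dominant strategy flips to full contribution.
So the Nash equilibrium is full contribution by all 9; the group earns 9 × (20 × 0.88 + 2.5 × 20) = 608.40.

608.40 dollars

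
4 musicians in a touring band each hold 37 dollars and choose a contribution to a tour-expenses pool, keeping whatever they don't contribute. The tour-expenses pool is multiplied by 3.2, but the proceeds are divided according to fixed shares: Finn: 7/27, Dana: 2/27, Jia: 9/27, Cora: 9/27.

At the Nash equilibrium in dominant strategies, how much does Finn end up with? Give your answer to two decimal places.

Each unit j contributes comes back to j as 3.2 × (j's share), so j prefers to contribute only if that share exceeds 1/3.2 = 0.3125; otherwise keeping the unit dominates.
Jia and Cora clear that bar, contributing 37 each; the remaining 2 contribute 0. Total contributed: 74.
Finn keeps 37 and receives 3.2 × 74 × 7/27 = 61.39 from the tour-expenses pool, for a payoff of 98.39.

98.39 dollars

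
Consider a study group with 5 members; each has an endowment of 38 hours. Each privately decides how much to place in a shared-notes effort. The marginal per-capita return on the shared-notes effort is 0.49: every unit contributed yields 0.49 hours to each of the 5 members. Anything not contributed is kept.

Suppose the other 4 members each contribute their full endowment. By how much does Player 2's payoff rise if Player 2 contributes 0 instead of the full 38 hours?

19.38 hours

Switching from a contribution of 38 to 0 lets Player 2 keep an extra 38 hours, but lowers the shared-notes effort by 38, which costs Player 2 their own share of that drop: 0.49 × 38 = 18.62.
Net gain = 38 − 18.62 = 19.38. The private return per contributed unit (0.49) is below 1, so free-riding is indeed the best response regardless of what the others do.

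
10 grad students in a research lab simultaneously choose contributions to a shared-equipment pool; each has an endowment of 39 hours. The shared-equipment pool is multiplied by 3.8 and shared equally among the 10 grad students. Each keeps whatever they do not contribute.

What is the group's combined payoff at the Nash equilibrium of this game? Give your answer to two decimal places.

Each contributed unit returns 3.8/10 = 0.3800 to its contributor — below 1 — so contributing 0 is dominant for every player. At the Nash equilibrium everyone keeps their 39, and the group total is 10 × 39 = 390.

390.00 hours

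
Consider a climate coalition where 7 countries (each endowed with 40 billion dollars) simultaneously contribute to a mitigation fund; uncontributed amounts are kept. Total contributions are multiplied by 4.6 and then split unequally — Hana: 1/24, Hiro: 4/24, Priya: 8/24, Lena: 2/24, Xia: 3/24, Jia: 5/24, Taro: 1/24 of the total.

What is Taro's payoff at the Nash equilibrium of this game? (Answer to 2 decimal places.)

47.67 billion dollars

For player j, contributing a unit is worthwhile iff 4.6 × (j's share) ≥ 1, i.e. iff j's share is at least 0.2174.
Only Priya (8/24) clears that bar, contributing 40; the remaining 6 contribute 0. Total contributed: 40.
Taro keeps 40 and receives 4.6 × 40 × 1/24 = 7.67 from the mitigation fund, for a payoff of 47.67.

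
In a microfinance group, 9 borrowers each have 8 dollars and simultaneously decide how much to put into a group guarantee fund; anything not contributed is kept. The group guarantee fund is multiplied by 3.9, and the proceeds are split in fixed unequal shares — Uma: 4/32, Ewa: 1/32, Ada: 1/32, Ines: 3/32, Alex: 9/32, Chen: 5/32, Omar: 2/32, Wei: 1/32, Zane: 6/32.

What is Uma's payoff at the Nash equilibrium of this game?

Player j's private return per contributed unit is 3.9 × (j's share). Contributing is weakly dominant for j when that share is at least 1/3.9 = 0.2564, and contributing 0 is dominant otherwise.
Alex alone (share 9/32) is above the threshold, contributing 8; the remaining 8 contribute 0. Total contributed: 8.
Uma keeps 8 and receives 3.9 × 8 × 4/32 = 3.90 from the group guarantee fund, for a payoff of 11.90.

11.90 dollars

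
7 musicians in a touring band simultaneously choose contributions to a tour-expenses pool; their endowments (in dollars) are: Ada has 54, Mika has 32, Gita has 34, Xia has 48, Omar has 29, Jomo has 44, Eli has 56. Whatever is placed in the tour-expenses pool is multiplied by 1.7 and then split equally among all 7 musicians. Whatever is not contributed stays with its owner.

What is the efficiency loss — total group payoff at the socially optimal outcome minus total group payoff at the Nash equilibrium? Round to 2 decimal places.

The private return per contributed unit is 1.7/7 = 0.2429 < 1 for every player regardless of endowment, so the Nash equilibrium is zero contribution and the group total is Σ E_j = 54 + 32 + 34 + 48 + 29 + 44 + 56 = 297.
Each contributed unit returns 1.700 to the group, so the social optimum is full contribution by everyone: group total = 1.700 × 297 = 504.90.
Efficiency loss = (1.700 − 1) × 297 = 207.90.

207.90 dollars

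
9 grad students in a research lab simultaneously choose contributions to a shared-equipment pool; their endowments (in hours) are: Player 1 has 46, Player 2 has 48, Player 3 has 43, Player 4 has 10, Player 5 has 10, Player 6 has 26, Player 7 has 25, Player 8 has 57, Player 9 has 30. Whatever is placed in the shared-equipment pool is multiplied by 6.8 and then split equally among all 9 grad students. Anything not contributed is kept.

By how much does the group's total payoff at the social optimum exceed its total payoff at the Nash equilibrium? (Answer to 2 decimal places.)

The private return per contributed unit is 6.8/9 = 0.7556 < 1 for every player regardless of endowment, so the Nash equilibrium is zero contribution and the group total is Σ E_j = 46 + 48 + 43 + 10 + 10 + 26 + 25 + 57 + 30 = 295.
Each contributed unit returns 6.800 to the group, so the social optimum is full contribution by everyone: group total = 6.800 × 295 = 2006.00.
Efficiency loss = (6.800 − 1) × 295 = 1711.00.

1711.00 hours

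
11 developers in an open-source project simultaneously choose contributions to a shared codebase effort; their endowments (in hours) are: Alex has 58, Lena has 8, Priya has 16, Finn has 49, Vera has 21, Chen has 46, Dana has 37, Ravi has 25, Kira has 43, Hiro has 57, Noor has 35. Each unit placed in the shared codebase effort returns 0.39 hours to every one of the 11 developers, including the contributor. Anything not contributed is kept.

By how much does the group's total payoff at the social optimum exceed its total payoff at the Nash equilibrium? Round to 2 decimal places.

The private return per contributed unit is 0.39 < 1 for everyone, so the Nash equilibrium is zero contribution and the group total is Σ E_j = 58 + 8 + 16 + 49 + 21 + 46 + 37 + 25 + 43 + 57 + 35 = 395.
Each contributed unit returns 4.290 to the group, so the social optimum is full contribution by everyone: group total = 4.290 × 395 = 1694.55.
Efficiency loss = (4.290 − 1) × 395 = 1299.55.

1299.55 hours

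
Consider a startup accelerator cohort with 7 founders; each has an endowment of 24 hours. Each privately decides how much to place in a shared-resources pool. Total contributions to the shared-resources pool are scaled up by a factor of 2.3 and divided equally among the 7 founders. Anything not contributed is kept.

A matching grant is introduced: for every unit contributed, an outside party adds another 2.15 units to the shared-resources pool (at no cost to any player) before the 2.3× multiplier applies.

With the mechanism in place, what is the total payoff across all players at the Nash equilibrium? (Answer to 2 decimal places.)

1217.16 hours

The effective private return per unit is now 2.3 × 3.15 / 7 = 1.0350 > 1, so every player's dominant strategy flips to full contribution.
At the Nash equilibrium everyone contributes 24. Group total payoff = 2.3 × 3.15 × 168 = 1217.16.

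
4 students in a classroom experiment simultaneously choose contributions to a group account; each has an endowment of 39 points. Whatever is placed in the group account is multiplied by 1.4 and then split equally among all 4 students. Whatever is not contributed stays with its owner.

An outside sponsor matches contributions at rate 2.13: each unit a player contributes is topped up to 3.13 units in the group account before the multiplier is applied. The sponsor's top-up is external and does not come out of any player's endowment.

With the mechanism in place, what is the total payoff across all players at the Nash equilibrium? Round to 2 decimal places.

683.59 points

Under the mechanism each unit contributed yields 1.4 × 3.13 / 4 = 1.0955 back to its contributor per unit of net cost, which exceeds 1, making full contribution the dominant choice for everyone.
At the Nash equilibrium everyone contributes 39. Group total payoff = 1.4 × 3.13 × 156 = 683.59.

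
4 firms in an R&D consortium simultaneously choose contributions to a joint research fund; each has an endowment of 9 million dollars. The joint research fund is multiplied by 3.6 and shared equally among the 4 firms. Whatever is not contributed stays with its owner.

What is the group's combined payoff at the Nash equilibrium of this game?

Each contributed unit returns 3.6/4 = 0.9000 to its contributor — below 1 — so contributing 0 is dominant for every player. At the Nash equilibrium everyone keeps their 9, and the group total is 4 × 9 = 36.

36.00 million dollars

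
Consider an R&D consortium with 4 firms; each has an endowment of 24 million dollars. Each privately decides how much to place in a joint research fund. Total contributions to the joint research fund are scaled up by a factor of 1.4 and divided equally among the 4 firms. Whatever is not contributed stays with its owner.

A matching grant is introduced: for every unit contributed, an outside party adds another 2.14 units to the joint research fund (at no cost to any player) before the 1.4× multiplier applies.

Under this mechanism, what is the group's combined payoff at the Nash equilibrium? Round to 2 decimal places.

422.02 million dollars

Under the mechanism each unit contributed yields 1.4 × 3.14 / 4 = 1.0990 back to its contributor per unit of net cost, which exceeds 1, making full contribution the dominant choice for everyone.
At the Nash equilibrium everyone contributes 24. Group total payoff = 1.4 × 3.14 × 96 = 422.02.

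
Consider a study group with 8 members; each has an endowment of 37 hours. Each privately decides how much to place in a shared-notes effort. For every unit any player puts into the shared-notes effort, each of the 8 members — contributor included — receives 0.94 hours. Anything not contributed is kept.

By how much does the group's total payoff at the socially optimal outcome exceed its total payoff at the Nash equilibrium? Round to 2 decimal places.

The private return per contributed unit is 0.94 < 1, so contributing 0 is dominant for every player. At the Nash equilibrium everyone keeps their 37, and the group total is 8 × 37 = 296.
Each contributed unit returns 7.520 to the group as a whole (0.94 to each of 8 players), which exceeds 1, so the social optimum is full contribution: group total = 7.520 × 296 = 2225.92.
Efficiency loss = 2225.92 − 296 = 1929.92.

1929.92 hours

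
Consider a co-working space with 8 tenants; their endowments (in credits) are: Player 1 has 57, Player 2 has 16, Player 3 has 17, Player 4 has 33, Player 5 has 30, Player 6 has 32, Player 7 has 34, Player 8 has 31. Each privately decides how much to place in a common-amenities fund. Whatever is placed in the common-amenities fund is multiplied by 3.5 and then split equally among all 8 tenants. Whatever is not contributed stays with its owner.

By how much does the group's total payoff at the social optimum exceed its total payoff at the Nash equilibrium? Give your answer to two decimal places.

The private return per contributed unit is 3.5/8 = 0.4375 < 1 for every player regardless of endowment, so the Nash equilibrium is zero contribution and the group total is Σ E_j = 57 + 16 + 17 + 33 + 30 + 32 + 34 + 31 = 250.
Each contributed unit returns 3.500 to the group, so the social optimum is full contribution by everyone: group total = 3.500 × 250 = 875.00.
Efficiency loss = (3.500 − 1) × 250 = 625.00.

625.00 credits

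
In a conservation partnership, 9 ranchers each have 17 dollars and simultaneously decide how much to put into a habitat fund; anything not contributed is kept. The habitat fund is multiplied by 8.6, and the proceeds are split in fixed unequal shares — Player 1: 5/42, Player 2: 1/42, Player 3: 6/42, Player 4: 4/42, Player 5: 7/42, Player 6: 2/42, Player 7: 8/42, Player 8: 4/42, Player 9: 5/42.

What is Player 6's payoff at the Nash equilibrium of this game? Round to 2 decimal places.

Each unit j contributes comes back to j as 8.6 × (j's share), so j prefers to contribute only if that share exceeds 1/8.6 = 0.1163; otherwise keeping the unit dominates.
Player 1, Player 3, Player 5, Player 7 and Player 9 are above the threshold, contributing 17 each; the remaining 4 contribute 0. Total contributed: 85.
Player 6 keeps 17 and receives 8.6 × 85 × 2/42 = 34.81 from the habitat fund, for a payoff of 51.81.

51.81 dollars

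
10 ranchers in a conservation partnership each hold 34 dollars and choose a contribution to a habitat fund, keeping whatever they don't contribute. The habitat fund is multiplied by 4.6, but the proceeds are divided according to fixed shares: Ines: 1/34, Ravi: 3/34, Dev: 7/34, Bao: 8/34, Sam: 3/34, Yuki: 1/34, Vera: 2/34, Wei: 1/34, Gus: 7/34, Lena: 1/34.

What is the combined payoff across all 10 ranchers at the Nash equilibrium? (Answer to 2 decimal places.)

Each unit j contributes comes back to j as 4.6 × (j's share), so j prefers to contribute only if that share exceeds 1/4.6 = 0.2174; otherwise keeping the unit dominates.
Only Bao (8/34) clears that bar, contributing 34; the remaining 9 contribute 0. Total contributed: 34.
The habitat fund pays out 4.6 × 34 = 156.40 in total (split across the unequal shares, but the aggregate is all that matters for the group sum).
The 9 free-riders keep 34 each, adding 306. Group total = 306 + 156.40 = 462.40.

462.40 dollars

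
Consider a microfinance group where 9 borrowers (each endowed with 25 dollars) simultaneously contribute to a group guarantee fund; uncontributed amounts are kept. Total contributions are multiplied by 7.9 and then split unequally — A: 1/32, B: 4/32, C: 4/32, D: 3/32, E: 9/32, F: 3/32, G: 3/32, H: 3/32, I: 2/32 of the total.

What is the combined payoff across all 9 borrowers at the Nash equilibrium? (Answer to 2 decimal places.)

For player j, contributing a unit is worthwhile iff 7.9 × (j's share) ≥ 1, i.e. iff j's share is at least 0.1266.
E alone (share 9/32) is above the threshold, contributing 25; the remaining 8 contribute 0. Total contributed: 25.
The group guarantee fund pays out 7.9 × 25 = 197.50 in total (split across the unequal shares, but the aggregate is all that matters for the group sum).
The 8 free-riders keep 25 each, adding 200. Group total = 200 + 197.50 = 397.50.

397.50 dollars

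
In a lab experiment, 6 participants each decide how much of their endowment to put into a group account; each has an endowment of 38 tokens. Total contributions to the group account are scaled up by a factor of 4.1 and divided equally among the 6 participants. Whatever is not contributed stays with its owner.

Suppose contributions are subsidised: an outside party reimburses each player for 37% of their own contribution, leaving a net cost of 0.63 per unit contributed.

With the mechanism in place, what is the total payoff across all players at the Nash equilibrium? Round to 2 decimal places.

Under the mechanism each unit contributed yields (4.1/6) / 0.63 = 1.0847 back to its contributor per unit of net cost, which exceeds 1, making full contribution the dominant choice for everyone.
So the Nash equilibrium is full contribution by all 6; the group earns 6 × (38 × 0.37 + 4.1 × 38) = 1019.16.

1019.16 tokens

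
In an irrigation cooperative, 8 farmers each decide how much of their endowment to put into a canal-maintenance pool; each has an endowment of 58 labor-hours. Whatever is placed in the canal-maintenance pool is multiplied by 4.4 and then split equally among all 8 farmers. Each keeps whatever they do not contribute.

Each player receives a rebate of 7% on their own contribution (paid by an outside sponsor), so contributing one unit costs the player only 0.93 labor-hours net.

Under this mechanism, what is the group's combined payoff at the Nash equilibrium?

With the mechanism, a contributed unit returns (4.4/8) / 0.93 = 0.5914 per unit of net cost — still below 1 — so contributing 0 remains dominant for every player.
Everyone keeps their endowment and the group total is 8 × 58 = 464.

464.00 labor-hours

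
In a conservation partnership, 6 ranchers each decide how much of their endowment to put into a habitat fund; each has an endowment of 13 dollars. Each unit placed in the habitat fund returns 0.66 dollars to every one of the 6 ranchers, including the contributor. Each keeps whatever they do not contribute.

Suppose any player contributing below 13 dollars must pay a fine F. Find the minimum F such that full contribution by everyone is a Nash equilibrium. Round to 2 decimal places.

Given the others contribute fully, the best deviation is to contribute 0 (any partial contribution still incurs the fine and gives up units whose private return 0.66 is below 1).
Deviating from 13 to 0 saves 13 dollars but forfeits the deviator's share of the drop in the habitat fund: 0.66 × 13 = 8.58.
So the deviation gain is 13 − 8.58 = 4.42, and the fine must be at least 4.42 dollars to wipe it out.

4.42 dollars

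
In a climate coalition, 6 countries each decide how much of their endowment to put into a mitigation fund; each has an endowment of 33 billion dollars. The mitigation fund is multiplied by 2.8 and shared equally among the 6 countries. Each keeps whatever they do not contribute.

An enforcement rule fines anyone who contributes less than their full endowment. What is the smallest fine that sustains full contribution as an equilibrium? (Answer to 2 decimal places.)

Given the others contribute fully, the best deviation is to contribute 0 (any partial contribution still incurs the fine and gives up units whose private return 0.4667 is below 1).
Deviating from 33 to 0 saves 33 billion dollars but forfeits the deviator's share of the drop in the mitigation fund: 2.8/6 × 33 = 15.40.
So the deviation gain is 33 − 15.40 = 17.60, and the fine must be at least 17.60 billion dollars to wipe it out.

17.60 billion dollars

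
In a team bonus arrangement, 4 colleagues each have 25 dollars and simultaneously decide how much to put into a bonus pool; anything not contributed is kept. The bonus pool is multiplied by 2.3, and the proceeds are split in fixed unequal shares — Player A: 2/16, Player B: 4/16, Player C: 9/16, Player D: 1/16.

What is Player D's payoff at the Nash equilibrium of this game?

A player with share s gets back 2.3·s per unit contributed, so full contribution is dominant for anyone with s > 1/2.3 = 0.4348 and zero contribution is dominant for anyone below.
Player C alone (share 9/16) is above the threshold, contributing 25; the remaining 3 contribute 0. Total contributed: 25.
Player D keeps 25 and receives 2.3 × 25 × 1/16 = 3.59 from the bonus pool, for a payoff of 28.59.

28.59 dollars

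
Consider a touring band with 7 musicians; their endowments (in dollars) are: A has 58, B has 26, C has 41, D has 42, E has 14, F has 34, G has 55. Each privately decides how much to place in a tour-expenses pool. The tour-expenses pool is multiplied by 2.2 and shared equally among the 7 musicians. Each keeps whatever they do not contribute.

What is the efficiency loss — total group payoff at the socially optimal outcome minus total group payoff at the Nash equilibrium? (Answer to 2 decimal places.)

324.00 dollars

The private return per contributed unit is 2.2/7 = 0.3143 < 1 for every player regardless of endowment, so the Nash equilibrium is zero contribution and the group total is Σ E_j = 58 + 26 + 41 + 42 + 14 + 34 + 55 = 270.
Each contributed unit returns 2.200 to the group, so the social optimum is full contribution by everyone: group total = 2.200 × 270 = 594.00.
Efficiency loss = (2.200 − 1) × 270 = 324.00.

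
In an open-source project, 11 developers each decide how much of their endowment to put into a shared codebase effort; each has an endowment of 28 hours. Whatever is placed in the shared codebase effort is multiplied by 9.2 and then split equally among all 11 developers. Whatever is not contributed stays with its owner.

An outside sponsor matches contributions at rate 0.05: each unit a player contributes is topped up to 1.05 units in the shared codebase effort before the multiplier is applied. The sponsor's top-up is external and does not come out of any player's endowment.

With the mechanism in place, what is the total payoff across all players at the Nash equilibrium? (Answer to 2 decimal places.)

The effective private return is 9.2 × 1.05 / 11 = 0.8782, which is still under 1, so the mechanism doesn't change anyone's dominant strategy: zero contribution.
At the Nash equilibrium no one contributes; group total payoff = 11 × 28 = 308.

308.00 hours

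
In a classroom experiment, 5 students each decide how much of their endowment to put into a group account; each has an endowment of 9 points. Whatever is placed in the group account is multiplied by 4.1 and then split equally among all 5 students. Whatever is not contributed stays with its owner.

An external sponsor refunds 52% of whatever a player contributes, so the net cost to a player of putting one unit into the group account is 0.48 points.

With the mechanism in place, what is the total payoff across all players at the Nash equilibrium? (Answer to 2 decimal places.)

207.90 points

Under the mechanism each unit contributed yields (4.1/5) / 0.48 = 1.7083 back to its contributor per unit of net cost, which exceeds 1, making full contribution the dominant choice for everyone.
At the Nash equilibrium everyone contributes 9. Group total payoff = 5 × (9 × 0.52 + 4.1 × 9) = 207.90.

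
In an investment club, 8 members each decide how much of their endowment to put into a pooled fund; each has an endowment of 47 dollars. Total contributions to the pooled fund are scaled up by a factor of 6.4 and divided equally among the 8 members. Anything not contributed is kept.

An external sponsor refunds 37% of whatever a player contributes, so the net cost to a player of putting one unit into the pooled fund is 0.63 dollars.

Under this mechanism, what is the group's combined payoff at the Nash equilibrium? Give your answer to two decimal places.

2545.52 dollars

Under the mechanism each unit contributed yields (6.4/8) / 0.63 = 1.2698 back to its contributor per unit of net cost, which exceeds 1, making full contribution the dominant choice for everyone.
So the Nash equilibrium is full contribution by all 8; the group earns 8 × (47 × 0.37 + 6.4 × 47) = 2545.52.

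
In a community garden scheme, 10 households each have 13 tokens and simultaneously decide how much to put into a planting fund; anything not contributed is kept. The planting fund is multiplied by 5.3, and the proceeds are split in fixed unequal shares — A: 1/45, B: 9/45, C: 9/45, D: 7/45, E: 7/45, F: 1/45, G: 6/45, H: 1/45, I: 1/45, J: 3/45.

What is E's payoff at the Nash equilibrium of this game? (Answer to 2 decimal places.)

A player with share s gets back 5.3·s per unit contributed, so full contribution is dominant for anyone with s > 1/5.3 = 0.1887 and zero contribution is dominant for anyone below.
B and C are above the threshold, contributing 13 each; the remaining 8 contribute 0. Total contributed: 26.
E keeps 13 and receives 5.3 × 26 × 7/45 = 21.44 from the planting fund, for a payoff of 34.44.

34.44 tokens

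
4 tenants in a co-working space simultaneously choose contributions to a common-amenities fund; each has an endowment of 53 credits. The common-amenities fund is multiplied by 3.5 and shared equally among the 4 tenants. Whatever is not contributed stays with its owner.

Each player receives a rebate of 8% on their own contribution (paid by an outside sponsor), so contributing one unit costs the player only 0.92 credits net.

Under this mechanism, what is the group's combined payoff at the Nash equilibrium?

The effective private return is (3.5/4) / 0.92 = 0.9511, which is still under 1, so the mechanism doesn't change anyone's dominant strategy: zero contribution.
At the Nash equilibrium no one contributes; group total payoff = 4 × 53 = 212.

212.00 credits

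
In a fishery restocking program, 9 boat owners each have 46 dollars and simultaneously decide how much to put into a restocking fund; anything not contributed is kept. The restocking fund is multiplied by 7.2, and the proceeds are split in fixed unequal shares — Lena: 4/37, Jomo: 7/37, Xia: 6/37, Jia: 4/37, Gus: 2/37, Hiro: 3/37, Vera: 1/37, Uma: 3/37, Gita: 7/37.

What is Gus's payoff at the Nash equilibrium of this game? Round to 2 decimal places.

99.71 dollars

Each unit j contributes comes back to j as 7.2 × (j's share), so j prefers to contribute only if that share exceeds 1/7.2 = 0.1389; otherwise keeping the unit dominates.
Jomo, Xia and Gita are above the threshold, contributing 46 each; the remaining 6 contribute 0. Total contributed: 138.
Gus keeps 46 and receives 7.2 × 138 × 2/37 = 53.71 from the restocking fund, for a payoff of 99.71.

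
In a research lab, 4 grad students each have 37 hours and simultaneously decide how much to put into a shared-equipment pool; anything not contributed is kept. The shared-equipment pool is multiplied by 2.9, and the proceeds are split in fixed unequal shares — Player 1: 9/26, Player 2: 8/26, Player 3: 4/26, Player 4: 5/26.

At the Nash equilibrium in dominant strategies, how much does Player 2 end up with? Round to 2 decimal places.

70.02 hours

Player j's private return per contributed unit is 2.9 × (j's share). Contributing is weakly dominant for j when that share is at least 1/2.9 = 0.3448, and contributing 0 is dominant otherwise.
Only Player 1 (9/26) clears that bar, contributing 37; the remaining 3 contribute 0. Total contributed: 37.
Player 2 keeps 37 and receives 2.9 × 37 × 8/26 = 33.02 from the shared-equipment pool, for a payoff of 70.02.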